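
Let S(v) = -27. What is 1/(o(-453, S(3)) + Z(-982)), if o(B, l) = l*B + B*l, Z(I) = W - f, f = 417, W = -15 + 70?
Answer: 1/24100 ≈ 4.1494e-5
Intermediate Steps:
W = 55
Z(I) = -362 (Z(I) = 55 - 1*417 = 55 - 417 = -362)
o(B, l) = 2*B*l (o(B, l) = B*l + B*l = 2*B*l)
1/(o(-453, S(3)) + Z(-982)) = 1/(2*(-453)*(-27) - 362) = 1/(24462 - 362) = 1/24100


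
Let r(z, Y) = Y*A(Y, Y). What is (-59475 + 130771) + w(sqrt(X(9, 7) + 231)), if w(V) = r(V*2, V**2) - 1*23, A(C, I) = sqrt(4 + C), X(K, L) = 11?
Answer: 71273 + 242*sqrt(246) ≈ 75069.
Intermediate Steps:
r(z, Y) = Y*sqrt(4 + Y)
w(V) = -23 + V**2*sqrt(4 + V**2) (w(V) = V**2*sqrt(4 + V**2) - 1*23 = V**2*sqrt(4 + V**2) - 23 = -23 + V**2*sqrt(4 + V**2))
(-59475 + 130771) + w(sqrt(X(9, 7) + 231)) = (-59475 + 130771) + (-23 + (sqrt(11 + 231))**2*sqrt(4 + (sqrt(11 + 231))**2)) = 71296 + (-23 + (sqrt(242))**2*sqrt(4 + (sqrt(242))**2)) = 71296 + (-23 + (11*sqrt(2))**2*sqrt(4 + (11*sqrt(2))**2)) = 71296 + (-23 + 242*sqrt(4 + 242)) = 71296 + (-23 + 242*sqrt(246)) = 71273 + 242*sqrt(246)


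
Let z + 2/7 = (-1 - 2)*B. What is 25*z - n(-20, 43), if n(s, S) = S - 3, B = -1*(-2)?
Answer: -1380/7 ≈ -197.14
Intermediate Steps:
B = 2
z = -44/7 (z = -2/7 + (-1 - 2)*2 = -2/7 - 3*2 = -2/7 - 6 = -44/7 ≈ -6.2857)
n(s, S) = -3 + S
25*z - n(-20, 43) = 25*(-44/7) - (-3 + 43) = -1100/7 - 1*40 = -1100/7 - 40 = -1380/7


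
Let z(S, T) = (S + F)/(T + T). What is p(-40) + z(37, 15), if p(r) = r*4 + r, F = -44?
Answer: -6007/30 ≈ -200.23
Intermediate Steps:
z(S, T) = (-44 + S)/(2*T) (z(S, T) = (S - 44)/(T + T) = (-44 + S)/((2*T)) = (-44 + S)*(1/(2*T)) = (-44 + S)/(2*T))
p(r) = 5*r (p(r) = 4*r + r = 5*r)
p(-40) + z(37, 15) = 5*(-40) + (½)*(-44 + 37)/15 = -200 + (½)*(1/15)*(-7) = -200 - 7/30 = -6007/30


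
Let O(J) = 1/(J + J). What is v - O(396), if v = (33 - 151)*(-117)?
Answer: 10934351/792 ≈ 13806.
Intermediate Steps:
v = 13806 (v = -118*(-117) = 13806)
O(J) = 1/(2*J)
v - O(396) = 13806 - 1/(2*396) = 13806 - 1*1/792 = 13806 - 1/792 = 10934351/792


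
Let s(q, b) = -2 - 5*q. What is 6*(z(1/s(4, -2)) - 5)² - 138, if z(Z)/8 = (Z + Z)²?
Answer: 117996/14641 ≈ 8.0593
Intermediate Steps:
z(Z) = 32*Z² (z(Z) = 8*(Z + Z)² = 8*(2*Z)² = 8*(4*Z²) = 32*Z²)
6*(z(1/s(4, -2)) - 5)² - 138 = 6*(32*(1/(-2 - 5*4))² - 5)² - 138 = 6*(32*(1/(-2 - 20))² - 5)² - 138 = 6*(32*(1/(-22))² - 5)² - 138 = 6*(32*(1*(-1/22))² - 5)² - 138 = 6*(32*(-1/22)² - 5)² - 138 = 6*(32*(1/484) - 5)² - 138 = 6*(8/121 - 5)² - 138 = 6*(-597/121)² - 138 = 6*(356409/14641) - 138 = 2138454/14641 - 138 = 117996/14641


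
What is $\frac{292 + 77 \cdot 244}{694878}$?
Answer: $\frac{3180}{115813} \approx 0.027458$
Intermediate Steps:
$\frac{292 + 77 \cdot 244}{694878} = \left(292 + 18788\right) \frac{1}{694878} = 19080 \cdot \frac{1}{694878} = \frac{3180}{115813}$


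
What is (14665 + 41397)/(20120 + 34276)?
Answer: 28031/27198 ≈ 1.0306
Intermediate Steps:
(14665 + 41397)/(20120 + 34276) = 56062/54396 = 56062*(1/54396) = 28031/27198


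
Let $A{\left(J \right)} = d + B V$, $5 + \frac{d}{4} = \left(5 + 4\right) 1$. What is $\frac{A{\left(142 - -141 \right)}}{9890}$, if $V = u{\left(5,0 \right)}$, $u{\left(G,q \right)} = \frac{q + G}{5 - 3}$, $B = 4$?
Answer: $\frac{13}{4945} \approx 0.0026289$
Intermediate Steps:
$u{\left(G,q \right)} = \frac{G}{2} + \frac{q}{2}$ ($u{\left(G,q \right)} = \frac{G + q}{2} = \left(G + q\right) \frac{1}{2} = \frac{G}{2} + \frac{q}{2}$)
$V = \frac{5}{2}$ ($V = \frac{1}{2} \cdot 5 + \frac{1}{2} \cdot 0 = \frac{5}{2} + 0 = \frac{5}{2} \approx 2.5$)
$d = 16$ ($d = -20 + 4 \left(5 + 4\right) 1 = -20 + 4 \cdot 9 \cdot 1 = -20 + 4 \cdot 9 = -20 + 36 = 16$)
$A{\left(J \right)} = 26$ ($A{\left(J \right)} = 16 + 4 \cdot \frac{5}{2} = 16 + 10 = 26$)
$\frac{A{\left(142 - -141 \right)}}{9890} = \frac{26}{9890} = 26 \cdot \frac{1}{9890} = \frac{13}{4945}$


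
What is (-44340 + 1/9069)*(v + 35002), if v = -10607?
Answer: -9809704202305/9069 ≈ -1.0817e+9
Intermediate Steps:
(-44340 + 1/9069)*(v + 35002) = (-44340 + 1/9069)*(-10607 + 35002) = (-44340 + 1/9069)*24395 = -402119459/9069*24395 = -9809704202305/9069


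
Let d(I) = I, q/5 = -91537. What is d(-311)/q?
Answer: 311/457685 ≈ 0.00067951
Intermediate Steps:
q = -457685 (q = 5*(-91537) = -457685)
d(-311)/q = -311/(-457685) = -311*(-1/457685) = 311/457685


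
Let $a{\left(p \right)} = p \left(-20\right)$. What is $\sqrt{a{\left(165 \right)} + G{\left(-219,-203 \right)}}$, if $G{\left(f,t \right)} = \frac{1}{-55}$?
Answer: $\frac{i \sqrt{9982555}}{55} \approx 57.446 i$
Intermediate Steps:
$a{\left(p \right)} = - 20 p$
$G{\left(f,t \right)} = - \frac{1}{55}$
$\sqrt{a{\left(165 \right)} + G{\left(-219,-203 \right)}} = \sqrt{\left(-20\right) 165 - \frac{1}{55}} = \sqrt{-3300 - \frac{1}{55}} = \sqrt{- \frac{181501}{55}} = \frac{i \sqrt{9982555}}{55}$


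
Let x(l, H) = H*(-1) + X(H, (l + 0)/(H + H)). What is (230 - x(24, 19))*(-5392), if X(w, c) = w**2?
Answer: 603904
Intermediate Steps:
x(l, H) = H**2 - H (x(l, H) = H*(-1) + H**2 = -H + H**2 = H**2 - H)
(230 - x(24, 19))*(-5392) = (230 - 19*(-1 + 19))*(-5392) = (230 - 19*18)*(-5392) = (230 - 1*342)*(-5392) = (230 - 342)*(-5392) = -112*(-5392) = 603904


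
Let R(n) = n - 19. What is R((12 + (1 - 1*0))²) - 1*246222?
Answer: -246072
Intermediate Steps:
R(n) = -19 + n
R((12 + (1 - 1*0))²) - 1*246222 = (-19 + (12 + (1 - 1*0))²) - 1*246222 = (-19 + (12 + (1 + 0))²) - 246222 = (-19 + (12 + 1)²) - 246222 = (-19 + 13²) - 246222 = (-19 + 169) - 246222 = 150 - 246222 = -246072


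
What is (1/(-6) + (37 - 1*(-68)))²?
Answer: 395641/36 ≈ 10990.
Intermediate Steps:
(1/(-6) + (37 - 1*(-68)))² = (-⅙ + (37 + 68))² = (-⅙ + 105)² = (629/6)² = 395641/36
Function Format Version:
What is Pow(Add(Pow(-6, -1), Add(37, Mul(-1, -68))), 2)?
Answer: Rational(395641, 36) ≈ 10990.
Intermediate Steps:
Pow(Add(Pow(-6, -1), Add(37, Mul(-1, -68))), 2) = Pow(Add(Rational(-1, 6), Add(37, 68)), 2) = Pow(Add(Rational(-1, 6), 105), 2) = Pow(Rational(629, 6), 2) = Rational(395641, 36)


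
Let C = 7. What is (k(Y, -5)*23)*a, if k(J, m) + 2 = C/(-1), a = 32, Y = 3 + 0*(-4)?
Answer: -6624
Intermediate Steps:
Y = 3 (Y = 3 + 0 = 3)
k(J, m) = -9 (k(J, m) = -2 + 7/(-1) = -2 + 7*(-1) = -2 - 7 = -9)
(k(Y, -5)*23)*a = -9*23*32 = -207*32 = -6624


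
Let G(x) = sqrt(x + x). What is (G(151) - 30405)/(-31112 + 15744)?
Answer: 30405/15368 - sqrt(302)/15368 ≈ 1.9773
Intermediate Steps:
G(x) = sqrt(2)*sqrt(x) (G(x) = sqrt(2*x) = sqrt(2)*sqrt(x))
(G(151) - 30405)/(-31112 + 15744) = (sqrt(2)*sqrt(151) - 30405)/(-31112 + 15744) = (sqrt(302) - 30405)/(-15368) = (-30405 + sqrt(302))*(-1/15368) = 30405/15368 - sqrt(302)/15368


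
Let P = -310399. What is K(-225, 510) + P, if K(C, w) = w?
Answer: -309889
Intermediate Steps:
K(-225, 510) + P = 510 - 310399 = -309889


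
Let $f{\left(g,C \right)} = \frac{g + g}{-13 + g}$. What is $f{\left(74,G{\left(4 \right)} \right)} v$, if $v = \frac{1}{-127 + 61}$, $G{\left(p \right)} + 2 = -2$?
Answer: $- \frac{74}{2013} \approx -0.036761$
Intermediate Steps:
$G{\left(p \right)} = -4$ ($G{\left(p \right)} = -2 - 2 = -4$)
$f{\left(g,C \right)} = \frac{2 g}{-13 + g}$
$v = - \frac{1}{66}$ ($v = \frac{1}{-66} = - \frac{1}{66} \approx -0.015152$)
$f{\left(74,G{\left(4 \right)} \right)} v = 2 \cdot 74 \frac{1}{-13 + 74} \left(- \frac{1}{66}\right) = 2 \cdot 74 \cdot \frac{1}{61} \left(- \frac{1}{66}\right) = \frac{148}{61} \left(- \frac{1}{66}\right) = - \frac{74}{2013}$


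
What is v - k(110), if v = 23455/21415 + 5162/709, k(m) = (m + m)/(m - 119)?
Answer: 896975225/27329823 ≈ 32.820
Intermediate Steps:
k(m) = 2*m/(-119 + m) (k(m) = (2*m)/(-119 + m) = 2*m/(-119 + m))
v = 25434765/3036647 (v = 23455*(1/21415) + 5162*(1/709) = 4691/4283 + 5162/709 = 25434765/3036647 ≈ 8.3759)
v - k(110) = 25434765/3036647 - 2*110/(-119 + 110) = 25434765/3036647 - 2*110/(-9) = 25434765/3036647 - 2*110*(-1)/9 = 25434765/3036647 - 1*(-220/9) = 25434765/3036647 + 220/9 = 896975225/27329823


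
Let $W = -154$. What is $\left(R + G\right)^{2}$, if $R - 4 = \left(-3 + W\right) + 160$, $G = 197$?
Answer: $41616$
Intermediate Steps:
$R = 7$ ($R = 4 + \left(\left(-3 - 154\right) + 160\right) = 4 + \left(-157 + 160\right) = 4 + 3 = 7$)
$\left(R + G\right)^{2} = \left(7 + 197\right)^{2} = 204^{2} = 41616$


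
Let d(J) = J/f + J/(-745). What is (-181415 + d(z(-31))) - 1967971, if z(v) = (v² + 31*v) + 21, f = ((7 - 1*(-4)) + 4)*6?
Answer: -9607754503/4470 ≈ -2.1494e+6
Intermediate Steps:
f = 90 (f = ((7 + 4) + 4)*6 = (11 + 4)*6 = 15*6 = 90)
z(v) = 21 + v² + 31*v
d(J) = 131*J/13410 (d(J) = J/90 + J/(-745) = J*(1/90) + J*(-1/745) = J/90 - J/745 = 131*J/13410)
(-181415 + d(z(-31))) - 1967971 = (-181415 + 131*(21 + (-31)² + 31*(-31))/13410) - 1967971 = (-181415 + 131*(21 + 961 - 961)/13410) - 1967971 = (-181415 + (131/13410)*21) - 1967971 = (-181415 + 917/4470) - 1967971 = -810924133/4470 - 1967971 = -9607754503/4470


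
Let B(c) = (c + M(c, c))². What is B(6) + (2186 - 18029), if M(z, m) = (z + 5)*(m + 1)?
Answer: -8954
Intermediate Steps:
M(z, m) = (1 + m)*(5 + z) (M(z, m) = (5 + z)*(1 + m) = (1 + m)*(5 + z))
B(c) = (5 + c² + 7*c)² (B(c) = (c + (5 + c + 5*c + c*c))² = (c + (5 + c + 5*c + c²))² = (c + (5 + c² + 6*c))² = (5 + c² + 7*c)²)
B(6) + (2186 - 18029) = (5 + 6² + 7*6)² + (2186 - 18029) = (5 + 36 + 42)² - 15843 = 83² - 15843 = 6889 - 15843 = -8954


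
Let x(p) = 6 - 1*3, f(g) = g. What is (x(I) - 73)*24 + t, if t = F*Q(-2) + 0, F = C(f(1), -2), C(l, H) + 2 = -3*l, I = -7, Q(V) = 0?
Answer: -1680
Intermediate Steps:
C(l, H) = -2 - 3*l
F = -5 (F = -2 - 3*1 = -2 - 3 = -5)
x(p) = 3 (x(p) = 6 - 3 = 3)
t = 0 (t = -5*0 + 0 = 0 + 0 = 0)
(x(I) - 73)*24 + t = (3 - 73)*24 + 0 = -70*24 + 0 = -1680 + 0 = -1680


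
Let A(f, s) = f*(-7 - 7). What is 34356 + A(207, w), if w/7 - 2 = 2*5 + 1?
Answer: 31458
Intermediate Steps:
w = 91 (w = 14 + 7*(2*5 + 1) = 14 + 7*(10 + 1) = 14 + 7*11 = 14 + 77 = 91)
A(f, s) = -14*f (A(f, s) = f*(-14) = -14*f)
34356 + A(207, w) = 34356 - 14*207 = 34356 - 2898 = 31458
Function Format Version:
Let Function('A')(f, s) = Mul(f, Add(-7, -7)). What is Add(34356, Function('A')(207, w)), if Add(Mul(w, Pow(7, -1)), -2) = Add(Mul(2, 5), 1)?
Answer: 31458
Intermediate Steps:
w = 91 (w = Add(14, Mul(7, Add(Mul(2, 5), 1))) = Add(14, Mul(7, Add(10, 1))) = Add(14, Mul(7, 11)) = Add(14, 77) = 91)
Function('A')(f, s) = Mul(-14, f) (Function('A')(f, s) = Mul(f, -14) = Mul(-14, f))
Add(34356, Function('A')(207, w)) = Add(34356, Mul(-14, 207)) = Add(34356, -2898) = 31458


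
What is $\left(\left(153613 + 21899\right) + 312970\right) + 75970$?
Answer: $564452$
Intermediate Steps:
$\left(\left(153613 + 21899\right) + 312970\right) + 75970 = \left(175512 + 312970\right) + 75970 = 488482 + 75970 = 564452$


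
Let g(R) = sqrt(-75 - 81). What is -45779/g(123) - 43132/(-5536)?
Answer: 10783/1384 + 45779*I*sqrt(39)/78 ≈ 7.7912 + 3665.3*I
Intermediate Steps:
g(R) = 2*I*sqrt(39) (g(R) = sqrt(-156) = 2*I*sqrt(39))
-45779/g(123) - 43132/(-5536) = -45779*(-I*sqrt(39)/78) - 43132/(-5536) = -(-45779)*I*sqrt(39)/78 - 43132*(-1/5536) = 45779*I*sqrt(39)/78 + 10783/1384 = 10783/1384 + 45779*I*sqrt(39)/78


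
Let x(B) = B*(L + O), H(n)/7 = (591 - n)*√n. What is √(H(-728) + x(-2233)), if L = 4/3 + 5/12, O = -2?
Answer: √(2233 + 73864*I*√182)/2 ≈ 353.33 + 352.54*I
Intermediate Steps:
L = 7/4 (L = 4*(⅓) + 5*(1/12) = 4/3 + 5/12 = 7/4 ≈ 1.7500)
H(n) = 7*√n*(591 - n) (H(n) = 7*((591 - n)*√n) = 7*(√n*(591 - n)) = 7*√n*(591 - n))
x(B) = -B/4 (x(B) = B*(7/4 - 2) = B*(-¼) = -B/4)
√(H(-728) + x(-2233)) = √(7*√(-728)*(591 - 1*(-728)) - ¼*(-2233)) = √(7*(2*I*√182)*(591 + 728) + 2233/4) = √(7*(2*I*√182)*1319 + 2233/4) = √(18466*I*√182 + 2233/4) = √(2233/4 + 18466*I*√182)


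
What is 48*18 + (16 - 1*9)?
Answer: 871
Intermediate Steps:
48*18 + (16 - 1*9) = 864 + (16 - 9) = 864 + 7 = 871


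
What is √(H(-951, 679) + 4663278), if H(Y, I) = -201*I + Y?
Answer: 6*√125718 ≈ 2127.4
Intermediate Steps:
H(Y, I) = Y - 201*I
√(H(-951, 679) + 4663278) = √((-951 - 201*679) + 4663278) = √((-951 - 136479) + 4663278) = √(-137430 + 4663278) = √4525848 = 6*√125718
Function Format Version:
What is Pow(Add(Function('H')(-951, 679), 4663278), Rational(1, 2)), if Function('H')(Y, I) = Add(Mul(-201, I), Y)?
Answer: Mul(6, Pow(125718, Rational(1, 2))) ≈ 2127.4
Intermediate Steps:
Function('H')(Y, I) = Add(Y, Mul(-201, I))
Pow(Add(Function('H')(-951, 679), 4663278), Rational(1, 2)) = Pow(Add(Add(-951, Mul(-201, 679)), 4663278), Rational(1, 2)) = Pow(Add(Add(-951, -136479), 4663278), Rational(1, 2)) = Pow(Add(-137430, 4663278), Rational(1, 2)) = Pow(4525848, Rational(1, 2)) = Mul(6, Pow(125718, Rational(1, 2)))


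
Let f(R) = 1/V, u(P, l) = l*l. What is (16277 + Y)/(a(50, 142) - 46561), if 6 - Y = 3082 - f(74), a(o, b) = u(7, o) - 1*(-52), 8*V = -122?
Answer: -805257/2684549 ≈ -0.29996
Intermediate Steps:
V = -61/4 (V = (1/8)*(-122) = -61/4 ≈ -15.250)
u(P, l) = l**2
a(o, b) = 52 + o**2 (a(o, b) = o**2 - 1*(-52) = o**2 + 52 = 52 + o**2)
f(R) = -4/61 (f(R) = 1/(-61/4) = -4/61)
Y = -187640/61 (Y = 6 - (3082 - 1*(-4/61)) = 6 - (3082 + 4/61) = 6 - 1*188006/61 = 6 - 188006/61 = -187640/61 ≈ -3076.1)
(16277 + Y)/(a(50, 142) - 46561) = (16277 - 187640/61)/((52 + 50**2) - 46561) = 805257/(61*((52 + 2500) - 46561)) = 805257/(61*(2552 - 46561)) = (805257/61)/(-44009) = (805257/61)*(-1/44009) = -805257/2684549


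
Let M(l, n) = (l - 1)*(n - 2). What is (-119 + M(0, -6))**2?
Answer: 12321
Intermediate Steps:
M(l, n) = (-1 + l)*(-2 + n)
(-119 + M(0, -6))**2 = (-119 + (2 - 1*(-6) - 2*0 + 0*(-6)))**2 = (-119 + (2 + 6 + 0 + 0))**2 = (-119 + 8)**2 = (-111)**2 = 12321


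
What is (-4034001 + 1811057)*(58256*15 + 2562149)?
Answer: -7638011131616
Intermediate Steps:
(-4034001 + 1811057)*(58256*15 + 2562149) = -2222944*(873840 + 2562149) = -2222944*3435989 = -7638011131616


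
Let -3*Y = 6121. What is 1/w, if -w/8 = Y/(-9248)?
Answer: -3468/6121 ≈ -0.56657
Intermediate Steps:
Y = -6121/3 (Y = -⅓*6121 = -6121/3 ≈ -2040.3)
w = -6121/3468 (w = -(-48968)/(3*(-9248)) = -(-48968)*(-1)/(3*9248) = -8*6121/27744 = -6121/3468 ≈ -1.7650)
1/w = 1/(-6121/3468) = -3468/6121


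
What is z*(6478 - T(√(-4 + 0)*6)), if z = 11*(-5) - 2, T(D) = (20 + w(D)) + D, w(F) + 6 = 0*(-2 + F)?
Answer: -368448 + 684*I ≈ -3.6845e+5 + 684.0*I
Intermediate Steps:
w(F) = -6 (w(F) = -6 + 0*(-2 + F) = -6 + 0 = -6)
T(D) = 14 + D (T(D) = (20 - 6) + D = 14 + D)
z = -57 (z = -55 - 2 = -57)
z*(6478 - T(√(-4 + 0)*6)) = -57*(6478 - (14 + √(-4 + 0)*6)) = -57*(6478 - (14 + √(-4)*6)) = -57*(6478 - (14 + (2*I)*6)) = -57*(6478 - (14 + 12*I)) = -57*(6478 + (-14 - 12*I)) = -57*(6464 - 12*I) = -368448 + 684*I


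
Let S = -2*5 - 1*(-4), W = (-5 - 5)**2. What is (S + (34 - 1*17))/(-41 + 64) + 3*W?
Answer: 6911/23 ≈ 300.48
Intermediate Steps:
W = 100 (W = (-10)**2 = 100)
S = -6 (S = -10 + 4 = -6)
(S + (34 - 1*17))/(-41 + 64) + 3*W = (-6 + (34 - 1*17))/(-41 + 64) + 3*100 = (-6 + (34 - 17))/23 + 300 = (-6 + 17)*(1/23) + 300 = 11*(1/23) + 300 = 11/23 + 300 = 6911/23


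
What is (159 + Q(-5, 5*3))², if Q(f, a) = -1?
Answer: 24964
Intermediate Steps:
(159 + Q(-5, 5*3))² = (159 - 1)² = 158² = 24964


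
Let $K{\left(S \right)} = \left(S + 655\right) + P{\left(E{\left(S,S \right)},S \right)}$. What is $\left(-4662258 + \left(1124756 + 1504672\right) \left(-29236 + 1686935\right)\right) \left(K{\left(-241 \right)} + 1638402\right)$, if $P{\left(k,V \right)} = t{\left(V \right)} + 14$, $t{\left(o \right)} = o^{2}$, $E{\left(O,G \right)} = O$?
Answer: $7396488037342209654$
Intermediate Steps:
$P{\left(k,V \right)} = 14 + V^{2}$ ($P{\left(k,V \right)} = V^{2} + 14 = 14 + V^{2}$)
$K{\left(S \right)} = 669 + S + S^{2}$ ($K{\left(S \right)} = \left(S + 655\right) + \left(14 + S^{2}\right) = \left(655 + S\right) + \left(14 + S^{2}\right) = 669 + S + S^{2}$)
$\left(-4662258 + \left(1124756 + 1504672\right) \left(-29236 + 1686935\right)\right) \left(K{\left(-241 \right)} + 1638402\right) = \left(-4662258 + \left(1124756 + 1504672\right) \left(-29236 + 1686935\right)\right) \left(\left(669 - 241 + \left(-241\right)^{2}\right) + 1638402\right) = \left(-4662258 + 2629428 \cdot 1657699\right) \left(\left(669 - 241 + 58081\right) + 1638402\right) = \left(-4662258 + 4358800166172\right) \left(58509 + 1638402\right) = 4358795503914 \cdot 1696911 = 7396488037342209654$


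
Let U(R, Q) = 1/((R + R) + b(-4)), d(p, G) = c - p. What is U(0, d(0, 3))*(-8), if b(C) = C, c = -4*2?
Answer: 2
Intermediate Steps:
c = -8
d(p, G) = -8 - p
U(R, Q) = 1/(-4 + 2*R) (U(R, Q) = 1/((R + R) - 4) = 1/(2*R - 4) = 1/(-4 + 2*R))
U(0, d(0, 3))*(-8) = (1/(2*(-2 + 0)))*(-8) = ((½)/(-2))*(-8) = ((½)*(-½))*(-8) = -¼*(-8) = 2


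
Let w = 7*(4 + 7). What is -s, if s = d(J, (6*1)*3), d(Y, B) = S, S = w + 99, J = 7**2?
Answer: -176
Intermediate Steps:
w = 77 (w = 7*11 = 77)
J = 49
S = 176 (S = 77 + 99 = 176)
d(Y, B) = 176
s = 176
-s = -1*176 = -176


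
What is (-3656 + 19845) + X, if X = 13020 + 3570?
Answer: 32779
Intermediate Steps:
X = 16590
(-3656 + 19845) + X = (-3656 + 19845) + 16590 = 16189 + 16590 = 32779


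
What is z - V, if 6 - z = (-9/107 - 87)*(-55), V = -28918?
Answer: 2582378/107 ≈ 24134.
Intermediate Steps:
z = -511848/107 (z = 6 - (-9/107 - 87)*(-55) = 6 - (-9318)*(-55)/107 = 6 - 1*512490/107 = 6 - 512490/107 = -511848/107 ≈ -4783.6)
z - V = -511848/107 - 1*(-28918) = -511848/107 + 28918 = 2582378/107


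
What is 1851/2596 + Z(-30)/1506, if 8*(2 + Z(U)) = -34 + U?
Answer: 1380823/1954788 ≈ 0.70638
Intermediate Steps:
Z(U) = -25/4 + U/8 (Z(U) = -2 + (-34 + U)/8 = -2 + (-17/4 + U/8) = -25/4 + U/8)
1851/2596 + Z(-30)/1506 = 1851/2596 + (-25/4 + (1/8)*(-30))/1506 = 1851*(1/2596) + (-25/4 - 15/4)*(1/1506) = 1851/2596 - 10*1/1506 = 1851/2596 - 5/753 = 1380823/1954788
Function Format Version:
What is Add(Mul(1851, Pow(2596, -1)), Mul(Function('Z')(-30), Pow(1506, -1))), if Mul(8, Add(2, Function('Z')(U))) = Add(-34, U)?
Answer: Rational(1380823, 1954788) ≈ 0.70638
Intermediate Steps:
Function('Z')(U) = Add(Rational(-25, 4), Mul(Rational(1, 8), U)) (Function('Z')(U) = Add(-2, Mul(Rational(1, 8), Add(-34, U))) = Add(-2, Add(Rational(-17, 4), Mul(Rational(1, 8), U))) = Add(Rational(-25, 4), Mul(Rational(1, 8), U)))
Add(Mul(1851, Pow(2596, -1)), Mul(Function('Z')(-30), Pow(1506, -1))) = Add(Mul(1851, Pow(2596, -1)), Mul(Add(Rational(-25, 4), Mul(Rational(1, 8), -30)), Pow(1506, -1))) = Add(Mul(1851, Rational(1, 2596)), Mul(Add(Rational(-25, 4), Rational(-15, 4)), Rational(1, 1506))) = Add(Rational(1851, 2596), Mul(-10, Rational(1, 1506))) = Add(Rational(1851, 2596), Rational(-5, 753)) = Rational(1380823, 1954788)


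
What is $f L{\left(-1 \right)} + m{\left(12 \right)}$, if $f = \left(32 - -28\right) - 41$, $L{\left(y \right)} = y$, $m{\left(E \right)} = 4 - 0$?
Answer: $-15$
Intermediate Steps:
$m{\left(E \right)} = 4$ ($m{\left(E \right)} = 4 + 0 = 4$)
$f = 19$ ($f = \left(32 + 28\right) - 41 = 60 - 41 = 19$)
$f L{\left(-1 \right)} + m{\left(12 \right)} = 19 \left(-1\right) + 4 = -19 + 4 = -15$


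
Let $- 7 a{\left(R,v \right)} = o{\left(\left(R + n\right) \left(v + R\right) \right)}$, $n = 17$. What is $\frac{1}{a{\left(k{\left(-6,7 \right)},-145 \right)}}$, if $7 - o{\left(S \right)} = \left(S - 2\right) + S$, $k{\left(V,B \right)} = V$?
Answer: $- \frac{7}{3331} \approx -0.0021015$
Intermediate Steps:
$o{\left(S \right)} = 9 - 2 S$ ($o{\left(S \right)} = 7 - \left(\left(S - 2\right) + S\right) = 7 - \left(\left(-2 + S\right) + S\right) = 7 - \left(-2 + 2 S\right) = 9 - 2 S$)
$a{\left(R,v \right)} = - \frac{9}{7} + \frac{2 \left(17 + R\right) \left(R + v\right)}{7}$ ($a{\left(R,v \right)} = - \frac{9 - 2 \left(R + 17\right) \left(v + R\right)}{7} = - \frac{9 - 2 \left(17 + R\right) \left(R + v\right)}{7} = - \frac{9}{7} + \frac{2 \left(17 + R\right) \left(R + v\right)}{7}$)
$\frac{1}{a{\left(k{\left(-6,7 \right)},-145 \right)}} = \frac{1}{- \frac{9}{7} + \frac{2 \left(-6\right)^{2}}{7} + \frac{34}{7} \left(-6\right) + \frac{34}{7} \left(-145\right) + \frac{2}{7} \left(-6\right) \left(-145\right)} = \frac{1}{- \frac{9}{7} + \frac{2}{7} \cdot 36 - \frac{204}{7} - \frac{4930}{7} + \frac{1740}{7}} = \frac{1}{- \frac{9}{7} + \frac{72}{7} - \frac{204}{7} - \frac{4930}{7} + \frac{1740}{7}} = \frac{1}{- \frac{3331}{7}} = - \frac{7}{3331}$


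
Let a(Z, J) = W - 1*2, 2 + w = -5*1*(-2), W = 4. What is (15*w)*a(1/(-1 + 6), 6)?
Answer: 240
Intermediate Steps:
w = 8 (w = -2 - 5*1*(-2) = -2 - 5*(-2) = -2 + 10 = 8)
a(Z, J) = 2 (a(Z, J) = 4 - 1*2 = 4 - 2 = 2)
(15*w)*a(1/(-1 + 6), 6) = (15*8)*2 = 120*2 = 240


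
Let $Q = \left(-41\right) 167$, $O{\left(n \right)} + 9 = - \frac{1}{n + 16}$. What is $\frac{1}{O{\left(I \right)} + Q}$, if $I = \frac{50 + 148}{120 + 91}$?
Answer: $- \frac{3574}{24503555} \approx -0.00014586$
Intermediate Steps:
$I = \frac{198}{211} \approx 0.93839$
$O{\left(n \right)} = -9 - \frac{1}{16 + n}$ ($O{\left(n \right)} = -9 - \frac{1}{n + 16} = -9 - \frac{1}{16 + n}$)
$Q = -6847$
$\frac{1}{O{\left(I \right)} + Q} = \frac{1}{\frac{-145 - \frac{1782}{211}}{16 + \frac{198}{211}} - 6847} = \frac{1}{\frac{-145 - \frac{1782}{211}}{\frac{3574}{211}} - 6847} = \frac{1}{\frac{211}{3574} \left(- \frac{32377}{211}\right) - 6847} = \frac{1}{- \frac{32377}{3574} - 6847} = \frac{1}{- \frac{24503555}{3574}} = - \frac{3574}{24503555}$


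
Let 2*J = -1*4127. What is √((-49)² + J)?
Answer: 15*√6/2 ≈ 18.371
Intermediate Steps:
J = -4127/2 (J = (-1*4127)/2 = (½)*(-4127) = -4127/2 ≈ -2063.5)
√((-49)² + J) = √((-49)² - 4127/2) = √(2401 - 4127/2) = √(675/2) = 15*√6/2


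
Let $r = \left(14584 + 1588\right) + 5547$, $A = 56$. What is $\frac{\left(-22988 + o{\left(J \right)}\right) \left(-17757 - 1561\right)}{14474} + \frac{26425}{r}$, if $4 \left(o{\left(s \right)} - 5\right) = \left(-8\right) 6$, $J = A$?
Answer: $\frac{4824170201620}{157180403} \approx 30692.0$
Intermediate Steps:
$J = 56$
$o{\left(s \right)} = -7$ ($o{\left(s \right)} = 5 + \frac{\left(-8\right) 6}{4} = 5 + \frac{1}{4} \left(-48\right) = 5 - 12 = -7$)
$r = 21719$ ($r = 16172 + 5547 = 21719$)
$\frac{\left(-22988 + o{\left(J \right)}\right) \left(-17757 - 1561\right)}{14474} + \frac{26425}{r} = \frac{\left(-22988 - 7\right) \left(-17757 - 1561\right)}{14474} + \frac{26425}{21719} = \left(-22995\right) \left(-19318\right) \frac{1}{14474} + 26425 \cdot \frac{1}{21719} = 444217410 \cdot \frac{1}{14474} + \frac{26425}{21719} = \frac{222108705}{7237} + \frac{26425}{21719} = \frac{4824170201620}{157180403}$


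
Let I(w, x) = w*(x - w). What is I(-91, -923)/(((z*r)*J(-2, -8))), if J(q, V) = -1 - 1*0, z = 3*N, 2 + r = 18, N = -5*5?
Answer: 4732/75 ≈ 63.093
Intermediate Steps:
N = -25
r = 16 (r = -2 + 18 = 16)
z = -75 (z = 3*(-25) = -75)
J(q, V) = -1 (J(q, V) = -1 + 0 = -1)
I(-91, -923)/(((z*r)*J(-2, -8))) = (-91*(-923 - 1*(-91)))/((-75*16*(-1))) = (-91*(-923 + 91))/((-1200*(-1))) = -91*(-832)/1200 = 75712*(1/1200) = 4732/75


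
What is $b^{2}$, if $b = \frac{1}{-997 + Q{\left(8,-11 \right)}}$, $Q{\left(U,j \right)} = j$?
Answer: $\frac{1}{1016064} \approx 9.8419 \cdot 10^{-7}$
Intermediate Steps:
$b = - \frac{1}{1008}$ ($b = \frac{1}{-997 - 11} = \frac{1}{-1008} = - \frac{1}{1008} \approx -0.00099206$)
$b^{2} = \left(- \frac{1}{1008}\right)^{2} = \frac{1}{1016064}$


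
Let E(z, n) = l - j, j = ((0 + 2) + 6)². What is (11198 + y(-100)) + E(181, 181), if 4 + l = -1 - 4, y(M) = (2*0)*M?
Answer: 11125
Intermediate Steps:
j = 64 (j = (2 + 6)² = 8² = 64)
y(M) = 0 (y(M) = 0*M = 0)
l = -9 (l = -4 + (-1 - 4) = -4 - 5 = -9)
E(z, n) = -73 (E(z, n) = -9 - 1*64 = -9 - 64 = -73)
(11198 + y(-100)) + E(181, 181) = (11198 + 0) - 73 = 11198 - 73 = 11125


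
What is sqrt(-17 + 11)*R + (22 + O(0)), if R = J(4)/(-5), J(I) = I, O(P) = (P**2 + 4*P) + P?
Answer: 22 - 4*I*sqrt(6)/5 ≈ 22.0 - 1.9596*I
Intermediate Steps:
O(P) = P**2 + 5*P
R = -4/5 (R = 4/(-5) = 4*(-1/5) = -4/5 ≈ -0.80000)
sqrt(-17 + 11)*R + (22 + O(0)) = sqrt(-17 + 11)*(-4/5) + (22 + 0*(5 + 0)) = sqrt(-6)*(-4/5) + (22 + 0*5) = (I*sqrt(6))*(-4/5) + (22 + 0) = -4*I*sqrt(6)/5 + 22 = 22 - 4*I*sqrt(6)/5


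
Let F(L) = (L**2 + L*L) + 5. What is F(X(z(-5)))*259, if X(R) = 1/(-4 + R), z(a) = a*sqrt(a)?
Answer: 259*(200*sqrt(5) + 543*I)/(40*sqrt(5) + 109*I) ≈ 1292.2 - 2.3304*I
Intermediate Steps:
z(a) = a**(3/2)
F(L) = 5 + 2*L**2 (F(L) = (L**2 + L**2) + 5 = 2*L**2 + 5 = 5 + 2*L**2)
F(X(z(-5)))*259 = (5 + 2*(1/(-4 + (-5)**(3/2)))**2)*259 = (5 + 2*(1/(-4 - 5*I*sqrt(5)))**2)*259 = (5 + 2/(-4 - 5*I*sqrt(5))**2)*259 = 1295 + 518/(-4 - 5*I*sqrt(5))**2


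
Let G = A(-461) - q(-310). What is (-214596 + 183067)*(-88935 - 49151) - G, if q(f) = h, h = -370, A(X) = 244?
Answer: 4353712880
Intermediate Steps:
q(f) = -370
G = 614 (G = 244 - 1*(-370) = 244 + 370 = 614)
(-214596 + 183067)*(-88935 - 49151) - G = (-214596 + 183067)*(-88935 - 49151) - 1*614 = -31529*(-138086) - 614 = 4353713494 - 614 = 4353712880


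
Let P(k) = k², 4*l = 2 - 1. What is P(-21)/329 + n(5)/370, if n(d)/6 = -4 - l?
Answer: 44223/34780 ≈ 1.2715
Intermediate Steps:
l = ¼ (l = (2 - 1)/4 = (¼)*1 = ¼ ≈ 0.25000)
n(d) = -51/2 (n(d) = 6*(-4 - 1*¼) = 6*(-4 - ¼) = 6*(-17/4) = -51/2)
P(-21)/329 + n(5)/370 = (-21)²/329 - 51/2/370 = 441*(1/329) - 51/2*1/370 = 63/47 - 51/740 = 44223/34780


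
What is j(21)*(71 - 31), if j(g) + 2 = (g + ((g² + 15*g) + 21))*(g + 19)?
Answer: 1276720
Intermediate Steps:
j(g) = -2 + (19 + g)*(21 + g² + 16*g) (j(g) = -2 + (g + ((g² + 15*g) + 21))*(g + 19) = -2 + (g + (21 + g² + 15*g))*(19 + g) = -2 + (21 + g² + 16*g)*(19 + g) = -2 + (19 + g)*(21 + g² + 16*g))
j(21)*(71 - 31) = (397 + 21³ + 35*21² + 325*21)*(71 - 31) = (397 + 9261 + 35*441 + 6825)*40 = (397 + 9261 + 15435 + 6825)*40 = 31918*40 = 1276720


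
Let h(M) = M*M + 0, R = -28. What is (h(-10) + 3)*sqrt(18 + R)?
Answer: 103*I*sqrt(10) ≈ 325.71*I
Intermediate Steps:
h(M) = M**2 (h(M) = M**2 + 0 = M**2)
(h(-10) + 3)*sqrt(18 + R) = ((-10)**2 + 3)*sqrt(18 - 28) = (100 + 3)*sqrt(-10) = 103*(I*sqrt(10)) = 103*I*sqrt(10)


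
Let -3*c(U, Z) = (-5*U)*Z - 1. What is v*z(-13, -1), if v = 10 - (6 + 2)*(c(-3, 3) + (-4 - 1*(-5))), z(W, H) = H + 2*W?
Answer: -3222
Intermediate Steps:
c(U, Z) = ⅓ + 5*U*Z/3 (c(U, Z) = -((-5*U)*Z - 1)/3 = -(-5*U*Z - 1)/3 = -(-1 - 5*U*Z)/3 = ⅓ + 5*U*Z/3)
v = 358/3 (v = 10 - (6 + 2)*((⅓ + (5/3)*(-3)*3) + (-4 - 1*(-5))) = 10 - 8*((⅓ - 15) + (-4 + 5)) = 10 - 8*(-44/3 + 1) = 10 - 8*(-41)/3 = 10 - 1*(-328/3) = 10 + 328/3 = 358/3 ≈ 119.33)
v*z(-13, -1) = 358*(-1 + 2*(-13))/3 = 358*(-1 - 26)/3 = (358/3)*(-27) = -3222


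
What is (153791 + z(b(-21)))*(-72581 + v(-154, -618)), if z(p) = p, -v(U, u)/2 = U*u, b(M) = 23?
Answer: -40441545950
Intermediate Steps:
v(U, u) = -2*U*u
(153791 + z(b(-21)))*(-72581 + v(-154, -618)) = (153791 + 23)*(-72581 - 2*(-154)*(-618)) = 153814*(-72581 - 190344) = 153814*(-262925) = -40441545950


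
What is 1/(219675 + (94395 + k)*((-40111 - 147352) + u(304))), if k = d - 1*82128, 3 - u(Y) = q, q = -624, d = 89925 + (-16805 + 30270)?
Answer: -1/21608671577 ≈ -4.6278e-11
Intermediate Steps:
d = 103390 (d = 89925 + 13465 = 103390)
u(Y) = 627 (u(Y) = 3 - 1*(-624) = 3 + 624 = 627)
k = 21262 (k = 103390 - 1*82128 = 103390 - 82128 = 21262)
1/(219675 + (94395 + k)*((-40111 - 147352) + u(304))) = 1/(219675 + (94395 + 21262)*((-40111 - 147352) + 627)) = 1/(219675 + 115657*(-187463 + 627)) = 1/(219675 + 115657*(-186836)) = 1/(219675 - 21608891252) = 1/(-21608671577) = -1/21608671577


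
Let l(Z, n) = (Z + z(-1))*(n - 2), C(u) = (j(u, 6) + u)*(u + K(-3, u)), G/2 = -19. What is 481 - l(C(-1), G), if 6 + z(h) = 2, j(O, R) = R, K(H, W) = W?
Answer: -79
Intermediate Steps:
G = -38 (G = 2*(-19) = -38)
z(h) = -4 (z(h) = -6 + 2 = -4)
C(u) = 2*u*(6 + u) (C(u) = (6 + u)*(u + u) = (6 + u)*(2*u) = 2*u*(6 + u))
l(Z, n) = (-4 + Z)*(-2 + n) (l(Z, n) = (Z - 4)*(n - 2) = (-4 + Z)*(-2 + n))
481 - l(C(-1), G) = 481 - (8 - 4*(-38) - 4*(-1)*(6 - 1) + (2*(-1)*(6 - 1))*(-38)) = 481 - (8 + 152 - 4*(-1)*5 + (2*(-1)*5)*(-38)) = 481 - (8 + 152 - 2*(-10) - 10*(-38)) = 481 - (8 + 152 + 20 + 380) = 481 - 1*560 = 481 - 560 = -79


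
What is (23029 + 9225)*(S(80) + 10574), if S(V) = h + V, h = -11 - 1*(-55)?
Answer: 345053292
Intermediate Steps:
h = 44 (h = -11 + 55 = 44)
S(V) = 44 + V
(23029 + 9225)*(S(80) + 10574) = (23029 + 9225)*((44 + 80) + 10574) = 32254*(124 + 10574) = 32254*10698 = 345053292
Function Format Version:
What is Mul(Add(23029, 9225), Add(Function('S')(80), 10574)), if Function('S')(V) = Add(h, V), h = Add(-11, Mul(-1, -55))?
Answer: 345053292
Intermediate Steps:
h = 44 (h = Add(-11, 55) = 44)
Function('S')(V) = Add(44, V)
Mul(Add(23029, 9225), Add(Function('S')(80), 10574)) = Mul(Add(23029, 9225), Add(Add(44, 80), 10574)) = Mul(32254, Add(124, 10574)) = Mul(32254, 10698) = 345053292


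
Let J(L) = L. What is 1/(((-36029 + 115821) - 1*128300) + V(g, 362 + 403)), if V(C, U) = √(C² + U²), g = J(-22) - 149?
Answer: -24254/1176205799 - 9*√7586/2352411598 ≈ -2.0954e-5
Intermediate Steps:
g = -171 (g = -22 - 149 = -171)
1/(((-36029 + 115821) - 1*128300) + V(g, 362 + 403)) = 1/(((-36029 + 115821) - 1*128300) + √((-171)² + (362 + 403)²)) = 1/((79792 - 128300) + √(29241 + 765²)) = 1/(-48508 + √(29241 + 585225)) = 1/(-48508 + √614466) = 1/(-48508 + 9*√7586)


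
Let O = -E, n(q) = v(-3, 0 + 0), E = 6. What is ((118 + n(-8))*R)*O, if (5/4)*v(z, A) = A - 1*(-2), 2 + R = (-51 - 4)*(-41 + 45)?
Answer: 796536/5 ≈ 1.5931e+5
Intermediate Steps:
R = -222 (R = -2 + (-51 - 4)*(-41 + 45) = -2 - 55*4 = -2 - 220 = -222)
v(z, A) = 8/5 + 4*A/5 (v(z, A) = 4*(A - 1*(-2))/5 = 4*(A + 2)/5 = 4*(2 + A)/5 = 8/5 + 4*A/5)
n(q) = 8/5 (n(q) = 8/5 + 4*(0 + 0)/5 = 8/5 + (⅘)*0 = 8/5 + 0 = 8/5)
O = -6 (O = -1*6 = -6)
((118 + n(-8))*R)*O = ((118 + 8/5)*(-222))*(-6) = ((598/5)*(-222))*(-6) = -132756/5*(-6) = 796536/5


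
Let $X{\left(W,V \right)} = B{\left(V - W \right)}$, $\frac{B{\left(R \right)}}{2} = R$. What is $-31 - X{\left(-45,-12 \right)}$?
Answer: $-97$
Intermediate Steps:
$B{\left(R \right)} = 2 R$
$X{\left(W,V \right)} = - 2 W + 2 V$ ($X{\left(W,V \right)} = 2 \left(V - W\right) = - 2 W + 2 V$)
$-31 - X{\left(-45,-12 \right)} = -31 - \left(\left(-2\right) \left(-45\right) + 2 \left(-12\right)\right) = -31 - \left(90 - 24\right) = -31 - 66 = -97$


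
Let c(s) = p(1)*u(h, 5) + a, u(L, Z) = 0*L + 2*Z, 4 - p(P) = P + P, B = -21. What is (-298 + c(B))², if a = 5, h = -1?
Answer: 74529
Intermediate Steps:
p(P) = 4 - 2*P (p(P) = 4 - (P + P) = 4 - 2*P)
u(L, Z) = 2*Z (u(L, Z) = 0 + 2*Z = 2*Z)
c(s) = 25 (c(s) = (4 - 2*1)*(2*5) + 5 = (4 - 2)*10 + 5 = 2*10 + 5 = 20 + 5 = 25)
(-298 + c(B))² = (-298 + 25)² = (-273)² = 74529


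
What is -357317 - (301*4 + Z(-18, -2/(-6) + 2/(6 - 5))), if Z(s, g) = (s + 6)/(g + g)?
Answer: -2509629/7 ≈ -3.5852e+5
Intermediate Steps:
Z(s, g) = (6 + s)/(2*g) (Z(s, g) = (6 + s)/((2*g)) = (6 + s)*(1/(2*g)) = (6 + s)/(2*g))
-357317 - (301*4 + Z(-18, -2/(-6) + 2/(6 - 5))) = -357317 - (301*4 + (6 - 18)/(2*(-2/(-6) + 2/(6 - 5)))) = -357317 - (1204 + (½)*(-12)/(-2*(-⅙) + 2/1)) = -357317 - (1204 + (½)*(-12)/(⅓ + 2*1)) = -357317 - (1204 + (½)*(-12)/(⅓ + 2)) = -357317 - (1204 + (½)*(-12)/(7/3)) = -357317 - (1204 + (½)*(3/7)*(-12)) = -357317 - (1204 - 18/7) = -357317 - 1*8410/7 = -357317 - 8410/7 = -2509629/7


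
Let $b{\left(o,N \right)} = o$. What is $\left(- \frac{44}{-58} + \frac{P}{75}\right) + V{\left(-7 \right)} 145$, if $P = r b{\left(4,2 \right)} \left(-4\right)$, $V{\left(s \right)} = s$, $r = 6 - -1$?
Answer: $- \frac{2209223}{2175} \approx -1015.7$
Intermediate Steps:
$r = 7$ ($r = 6 + 1 = 7$)
$P = -112$ ($P = 7 \cdot 4 \left(-4\right) = 28 \left(-4\right) = -112$)
$\left(- \frac{44}{-58} + \frac{P}{75}\right) + V{\left(-7 \right)} 145 = \left(- \frac{44}{-58} - \frac{112}{75}\right) - 1015 = \left(\left(-44\right) \left(- \frac{1}{58}\right) - \frac{112}{75}\right) - 1015 = \left(\frac{22}{29} - \frac{112}{75}\right) - 1015 = - \frac{1598}{2175} - 1015 = - \frac{2209223}{2175}$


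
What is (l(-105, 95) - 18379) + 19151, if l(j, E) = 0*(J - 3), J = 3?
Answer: 772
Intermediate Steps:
l(j, E) = 0 (l(j, E) = 0*(3 - 3) = 0*0 = 0)
(l(-105, 95) - 18379) + 19151 = (0 - 18379) + 19151 = -18379 + 19151 = 772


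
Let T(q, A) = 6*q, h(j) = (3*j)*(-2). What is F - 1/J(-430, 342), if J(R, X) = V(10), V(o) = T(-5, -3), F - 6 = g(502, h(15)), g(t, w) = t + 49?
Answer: 16711/30 ≈ 557.03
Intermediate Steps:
h(j) = -6*j
g(t, w) = 49 + t
F = 557 (F = 6 + (49 + 502) = 6 + 551 = 557)
V(o) = -30 (V(o) = 6*(-5) = -30)
J(R, X) = -30
F - 1/J(-430, 342) = 557 - 1/(-30) = 557 - 1*(-1/30) = 557 + 1/30 = 16711/30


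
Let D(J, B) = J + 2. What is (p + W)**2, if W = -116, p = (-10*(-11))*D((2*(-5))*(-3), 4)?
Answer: 11587216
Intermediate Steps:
D(J, B) = 2 + J
p = 3520 (p = (-10*(-11))*(2 + (2*(-5))*(-3)) = 110*(2 - 10*(-3)) = 110*(2 + 30) = 110*32 = 3520)
(p + W)**2 = (3520 - 116)**2 = 3404**2 = 11587216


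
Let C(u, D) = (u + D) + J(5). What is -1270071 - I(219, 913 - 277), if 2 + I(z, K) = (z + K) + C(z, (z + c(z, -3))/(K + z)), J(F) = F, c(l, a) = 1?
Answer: -217366352/171 ≈ -1.2711e+6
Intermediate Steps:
C(u, D) = 5 + D + u (C(u, D) = (u + D) + 5 = (D + u) + 5 = 5 + D + u)
I(z, K) = 3 + K + 2*z + (1 + z)/(K + z) (I(z, K) = -2 + ((z + K) + (5 + (z + 1)/(K + z) + z)) = -2 + ((K + z) + (5 + (1 + z)/(K + z) + z)) = -2 + ((K + z) + (5 + z + (1 + z)/(K + z))) = -2 + (5 + K + 2*z + (1 + z)/(K + z)) = 3 + K + 2*z + (1 + z)/(K + z))
-1270071 - I(219, 913 - 277) = -1270071 - (1 + 219 + ((913 - 277) + 219)*(3 + (913 - 277) + 2*219))/((913 - 277) + 219) = -1270071 - (1 + 219 + (636 + 219)*(3 + 636 + 438))/(636 + 219) = -1270071 - (1 + 219 + 855*1077)/855 = -1270071 - (1 + 219 + 920835)/855 = -1270071 - 921055/855 = -1270071 - 1*184211/171 = -1270071 - 184211/171 = -217366352/171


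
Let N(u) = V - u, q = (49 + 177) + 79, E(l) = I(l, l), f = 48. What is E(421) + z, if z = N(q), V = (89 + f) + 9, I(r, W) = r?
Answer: 262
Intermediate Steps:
V = 146 (V = (89 + 48) + 9 = 137 + 9 = 146)
E(l) = l
q = 305 (q = 226 + 79 = 305)
N(u) = 146 - u
z = -159 (z = 146 - 1*305 = 146 - 305 = -159)
E(421) + z = 421 - 159 = 262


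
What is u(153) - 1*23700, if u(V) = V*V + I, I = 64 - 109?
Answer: -336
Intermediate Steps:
I = -45
u(V) = -45 + V**2 (u(V) = V*V - 45 = V**2 - 45 = -45 + V**2)
u(153) - 1*23700 = (-45 + 153**2) - 1*23700 = (-45 + 23409) - 23700 = 23364 - 23700 = -336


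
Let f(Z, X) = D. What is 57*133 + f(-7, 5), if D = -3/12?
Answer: 30323/4 ≈ 7580.8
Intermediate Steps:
D = -1/4 (D = -3*1/12 = -1/4 ≈ -0.25000)
f(Z, X) = -1/4
57*133 + f(-7, 5) = 57*133 - 1/4 = 7581 - 1/4 = 30323/4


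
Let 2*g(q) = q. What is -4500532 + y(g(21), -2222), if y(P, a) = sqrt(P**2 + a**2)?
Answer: -4500532 + sqrt(19749577)/2 ≈ -4.4983e+6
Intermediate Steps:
g(q) = q/2
-4500532 + y(g(21), -2222) = -4500532 + sqrt(((1/2)*21)**2 + (-2222)**2) = -4500532 + sqrt((21/2)**2 + 4937284) = -4500532 + sqrt(441/4 + 4937284) = -4500532 + sqrt(19749577/4) = -4500532 + sqrt(19749577)/2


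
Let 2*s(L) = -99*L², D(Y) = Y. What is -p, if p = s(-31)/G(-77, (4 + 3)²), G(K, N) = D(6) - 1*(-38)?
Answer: 8649/8 ≈ 1081.1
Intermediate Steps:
G(K, N) = 44 (G(K, N) = 6 - 1*(-38) = 6 + 38 = 44)
s(L) = -99*L²/2 (s(L) = (-99*L²)/2 = -99*L²/2)
p = -8649/8 (p = -99/2*(-31)²/44 = -99/2*961*(1/44) = -95139/2*1/44 = -8649/8 ≈ -1081.1)
-p = -1*(-8649/8) = 8649/8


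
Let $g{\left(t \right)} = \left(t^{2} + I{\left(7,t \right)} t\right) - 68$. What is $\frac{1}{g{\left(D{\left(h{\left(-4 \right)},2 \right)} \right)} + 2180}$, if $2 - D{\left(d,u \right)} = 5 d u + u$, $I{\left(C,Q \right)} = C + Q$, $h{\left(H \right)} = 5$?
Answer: $\frac{1}{6762} \approx 0.00014789$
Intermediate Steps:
$D{\left(d,u \right)} = 2 - u - 5 d u$ ($D{\left(d,u \right)} = 2 - \left(5 d u + u\right) = 2 - \left(u + 5 d u\right) = 2 - u - 5 d u$)
$g{\left(t \right)} = -68 + t^{2} + t \left(7 + t\right)$ ($g{\left(t \right)} = \left(t^{2} + \left(7 + t\right) t\right) - 68 = \left(t^{2} + t \left(7 + t\right)\right) - 68 = -68 + t^{2} + t \left(7 + t\right)$)
$\frac{1}{g{\left(D{\left(h{\left(-4 \right)},2 \right)} \right)} + 2180} = \frac{1}{\left(-68 + \left(2 - 2 - 25 \cdot 2\right)^{2} + \left(2 - 2 - 25 \cdot 2\right) \left(7 - 50\right)\right) + 2180} = \frac{1}{\left(-68 + \left(2 - 2 - 50\right)^{2} + \left(2 - 2 - 50\right) \left(7 - 50\right)\right) + 2180} = \frac{1}{\left(-68 + \left(-50\right)^{2} - 50 \left(7 - 50\right)\right) + 2180} = \frac{1}{\left(-68 + 2500 - -2150\right) + 2180} = \frac{1}{\left(-68 + 2500 + 2150\right) + 2180} = \frac{1}{4582 + 2180} = \frac{1}{6762}$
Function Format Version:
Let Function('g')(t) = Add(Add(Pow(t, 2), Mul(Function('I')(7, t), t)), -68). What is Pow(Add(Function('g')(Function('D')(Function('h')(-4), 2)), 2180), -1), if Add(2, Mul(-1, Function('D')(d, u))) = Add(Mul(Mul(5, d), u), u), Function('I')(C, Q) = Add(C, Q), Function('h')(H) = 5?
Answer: Rational(1, 6762) ≈ 0.00014789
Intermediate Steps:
Function('D')(d, u) = Add(2, Mul(-1, u), Mul(-5, d, u)) (Function('D')(d, u) = Add(2, Mul(-1, Add(Mul(Mul(5, d), u), u))) = Add(2, Mul(-1, Add(Mul(5, d, u), u))) = Add(2, Mul(-1, Add(u, Mul(5, d, u)))) = Add(2, Add(Mul(-1, u), Mul(-5, d, u))) = Add(2, Mul(-1, u), Mul(-5, d, u)))
Function('g')(t) = Add(-68, Pow(t, 2), Mul(t, Add(7, t))) (Function('g')(t) = Add(Add(Pow(t, 2), Mul(Add(7, t), t)), -68) = Add(Add(Pow(t, 2), Mul(t, Add(7, t))), -68) = Add(-68, Pow(t, 2), Mul(t, Add(7, t))))
Pow(Add(Function('g')(Function('D')(Function('h')(-4), 2)), 2180), -1) = Pow(Add(Add(-68, Pow(Add(2, Mul(-1, 2), Mul(-5, 5, 2)), 2), Mul(Add(2, Mul(-1, 2), Mul(-5, 5, 2)), Add(7, Add(2, Mul(-1, 2), Mul(-5, 5, 2))))), 2180), -1) = Pow(Add(Add(-68, Pow(Add(2, -2, -50), 2), Mul(Add(2, -2, -50), Add(7, Add(2, -2, -50)))), 2180), -1) = Pow(Add(Add(-68, Pow(-50, 2), Mul(-50, Add(7, -50))), 2180), -1) = Pow(Add(Add(-68, 2500, Mul(-50, -43)), 2180), -1) = Pow(Add(Add(-68, 2500, 2150), 2180), -1) = Pow(Add(4582, 2180), -1) = Pow(6762, -1) = Rational(1, 6762)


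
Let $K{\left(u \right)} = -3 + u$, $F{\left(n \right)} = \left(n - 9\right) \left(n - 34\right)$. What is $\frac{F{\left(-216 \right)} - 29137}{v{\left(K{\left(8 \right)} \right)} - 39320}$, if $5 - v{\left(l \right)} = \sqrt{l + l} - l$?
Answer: $- \frac{106581203}{154527609} + \frac{27113 \sqrt{10}}{1545276090} \approx -0.68967$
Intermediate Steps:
$F{\left(n \right)} = \left(-34 + n\right) \left(-9 + n\right)$ ($F{\left(n \right)} = \left(-9 + n\right) \left(-34 + n\right) = \left(-34 + n\right) \left(-9 + n\right)$)
$v{\left(l \right)} = 5 + l - \sqrt{2} \sqrt{l}$ ($v{\left(l \right)} = 5 - \left(\sqrt{l + l} - l\right) = 5 - \left(\sqrt{2 l} - l\right) = 5 - \left(\sqrt{2} \sqrt{l} - l\right) = 5 - \left(- l + \sqrt{2} \sqrt{l}\right) = 5 + l - \sqrt{2} \sqrt{l}$)
$\frac{F{\left(-216 \right)} - 29137}{v{\left(K{\left(8 \right)} \right)} - 39320} = \frac{\left(306 + \left(-216\right)^{2} - -9288\right) - 29137}{\left(5 + \left(-3 + 8\right) - \sqrt{2} \sqrt{-3 + 8}\right) - 39320} = \frac{\left(306 + 46656 + 9288\right) - 29137}{\left(5 + 5 - \sqrt{2} \sqrt{5}\right) - 39320} = \frac{56250 - 29137}{\left(5 + 5 - \sqrt{10}\right) - 39320} = \frac{27113}{\left(10 - \sqrt{10}\right) - 39320} = \frac{27113}{-39310 - \sqrt{10}}$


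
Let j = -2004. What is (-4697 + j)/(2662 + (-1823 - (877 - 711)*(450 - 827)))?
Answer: -6701/63421 ≈ -0.10566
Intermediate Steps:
(-4697 + j)/(2662 + (-1823 - (877 - 711)*(450 - 827))) = (-4697 - 2004)/(2662 + (-1823 - (877 - 711)*(450 - 827))) = -6701/(2662 + (-1823 - 166*(-377))) = -6701/(2662 + (-1823 - 1*(-62582))) = -6701/(2662 + (-1823 + 62582)) = -6701/(2662 + 60759) = -6701/63421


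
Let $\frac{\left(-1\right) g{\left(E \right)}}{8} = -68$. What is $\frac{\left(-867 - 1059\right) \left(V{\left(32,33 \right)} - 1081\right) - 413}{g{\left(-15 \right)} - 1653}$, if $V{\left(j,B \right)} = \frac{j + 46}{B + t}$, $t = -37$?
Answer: $- \frac{2119150}{1109} \approx -1910.9$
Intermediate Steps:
$V{\left(j,B \right)} = \frac{46 + j}{-37 + B}$ ($V{\left(j,B \right)} = \frac{j + 46}{B - 37} = \frac{46 + j}{-37 + B}$)
$g{\left(E \right)} = 544$ ($g{\left(E \right)} = \left(-8\right) \left(-68\right) = 544$)
$\frac{\left(-867 - 1059\right) \left(V{\left(32,33 \right)} - 1081\right) - 413}{g{\left(-15 \right)} - 1653} = \frac{\left(-867 - 1059\right) \left(\frac{46 + 32}{-37 + 33} - 1081\right) - 413}{544 - 1653} = \frac{- 1926 \left(\frac{1}{-4} \cdot 78 - 1081\right) - 413}{-1109} = \left(- 1926 \left(\left(- \frac{1}{4}\right) 78 - 1081\right) - 413\right) \left(- \frac{1}{1109}\right) = \left(- 1926 \left(- \frac{39}{2} - 1081\right) - 413\right) \left(- \frac{1}{1109}\right) = \left(\left(-1926\right) \left(- \frac{2201}{2}\right) - 413\right) \left(- \frac{1}{1109}\right) = \left(2119563 - 413\right) \left(- \frac{1}{1109}\right) = 2119150 \left(- \frac{1}{1109}\right) = - \frac{2119150}{1109}$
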